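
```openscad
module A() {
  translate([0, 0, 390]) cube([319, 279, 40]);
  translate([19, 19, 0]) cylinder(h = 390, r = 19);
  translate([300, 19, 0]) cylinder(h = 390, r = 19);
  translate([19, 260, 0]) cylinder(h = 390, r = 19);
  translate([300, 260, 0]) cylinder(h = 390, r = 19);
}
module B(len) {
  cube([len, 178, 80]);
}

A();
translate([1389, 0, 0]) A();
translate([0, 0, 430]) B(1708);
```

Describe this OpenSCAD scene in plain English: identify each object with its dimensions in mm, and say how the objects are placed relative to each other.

A is a simple wooden stool: a rectangular seat 319 mm (x) by 279 mm (y), 40 mm thick, top face at z = 430 mm, on four round legs, each 38 mm in diameter. The legs rest on z = 0, each leg's axis is inset half a diameter from the nearest pair of seat edges (so the leg's bounding box is flush with the corner).

B is a rectangular beam 1708 mm long (x), 178 mm deep (y), 80 mm thick (z).

The beam spans the tops of two stools placed 1070 mm apart, resting at z = 430 mm.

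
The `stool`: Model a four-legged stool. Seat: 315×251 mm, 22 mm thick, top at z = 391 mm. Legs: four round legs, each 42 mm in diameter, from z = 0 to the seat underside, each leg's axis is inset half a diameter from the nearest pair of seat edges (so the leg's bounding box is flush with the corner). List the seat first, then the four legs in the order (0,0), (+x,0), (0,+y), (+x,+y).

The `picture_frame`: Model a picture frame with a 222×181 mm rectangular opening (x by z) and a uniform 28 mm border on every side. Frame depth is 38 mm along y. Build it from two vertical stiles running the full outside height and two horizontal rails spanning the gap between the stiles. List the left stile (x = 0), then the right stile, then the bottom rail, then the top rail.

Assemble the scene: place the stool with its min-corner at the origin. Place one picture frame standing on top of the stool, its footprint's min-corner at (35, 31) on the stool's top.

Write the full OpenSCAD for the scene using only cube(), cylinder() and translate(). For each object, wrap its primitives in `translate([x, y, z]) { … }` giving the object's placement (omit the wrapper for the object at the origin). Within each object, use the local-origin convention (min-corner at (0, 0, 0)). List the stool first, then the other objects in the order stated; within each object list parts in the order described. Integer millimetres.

translate([0, 0, 369]) cube([315, 251, 22]);
translate([21, 21, 0]) cylinder(h = 369, r = 21);
translate([294, 21, 0]) cylinder(h = 369, r = 21);
translate([21, 230, 0]) cylinder(h = 369, r = 21);
translate([294, 230, 0]) cylinder(h = 369, r = 21);
translate([35, 31, 391]) {
  cube([28, 38, 237]);
  translate([250, 0, 0]) cube([28, 38, 237]);
  translate([28, 0, 0]) cube([222, 38, 28]);
  translate([28, 0, 209]) cube([222, 38, 28]);
}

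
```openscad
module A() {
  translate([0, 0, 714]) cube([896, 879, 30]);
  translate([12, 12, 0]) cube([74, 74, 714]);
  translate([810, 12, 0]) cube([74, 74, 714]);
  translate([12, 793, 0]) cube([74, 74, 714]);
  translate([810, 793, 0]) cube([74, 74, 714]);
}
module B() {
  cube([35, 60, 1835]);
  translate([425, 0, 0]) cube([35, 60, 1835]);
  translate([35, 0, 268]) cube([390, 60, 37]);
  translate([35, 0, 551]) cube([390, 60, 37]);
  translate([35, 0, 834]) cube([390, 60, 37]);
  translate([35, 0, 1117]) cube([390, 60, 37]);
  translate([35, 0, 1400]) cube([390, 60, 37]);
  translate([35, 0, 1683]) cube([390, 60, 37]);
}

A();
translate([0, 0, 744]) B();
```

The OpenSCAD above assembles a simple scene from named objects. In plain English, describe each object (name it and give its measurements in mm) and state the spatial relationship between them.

A is a table: top 896 mm (x) × 879 mm (y), 30 mm thick, upper face at z = 744 mm, on four 74×74 mm square legs, each inset 12 mm from the nearest pair of top edges, running from z = 0 to the bottom of the top.

B is a wooden ladder with two side rails of 35×60 mm section and 1835 mm height, set 460 mm apart overall. Between them run 6 rectangular rungs (60 mm deep, 37 mm thick), front faces flush with the rails' −y face. The bottom of the first rung is 268 mm above the floor and each subsequent rung is 283 mm higher than the one below.

The ladder is on top of the table.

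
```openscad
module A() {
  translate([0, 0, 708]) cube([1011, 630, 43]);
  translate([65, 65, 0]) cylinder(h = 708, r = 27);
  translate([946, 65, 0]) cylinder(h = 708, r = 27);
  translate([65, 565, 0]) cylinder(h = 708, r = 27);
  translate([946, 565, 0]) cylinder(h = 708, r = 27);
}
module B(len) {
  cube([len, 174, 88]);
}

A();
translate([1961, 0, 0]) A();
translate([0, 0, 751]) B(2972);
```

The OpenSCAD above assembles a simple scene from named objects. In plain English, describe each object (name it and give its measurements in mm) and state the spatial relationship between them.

A is a table: top 1011 mm (x) × 630 mm (y), 43 mm thick, upper face at z = 751 mm, on four round legs of 54 mm diameter, each leg's bounding box inset 38 mm from the nearest pair of top edges, running from z = 0 to the bottom of the top.

B is a rectangular beam 2972 mm long (x), 174 mm deep (y), 88 mm thick (z).

The beam spans the tops of two tables placed 950 mm apart, resting at z = 751 mm.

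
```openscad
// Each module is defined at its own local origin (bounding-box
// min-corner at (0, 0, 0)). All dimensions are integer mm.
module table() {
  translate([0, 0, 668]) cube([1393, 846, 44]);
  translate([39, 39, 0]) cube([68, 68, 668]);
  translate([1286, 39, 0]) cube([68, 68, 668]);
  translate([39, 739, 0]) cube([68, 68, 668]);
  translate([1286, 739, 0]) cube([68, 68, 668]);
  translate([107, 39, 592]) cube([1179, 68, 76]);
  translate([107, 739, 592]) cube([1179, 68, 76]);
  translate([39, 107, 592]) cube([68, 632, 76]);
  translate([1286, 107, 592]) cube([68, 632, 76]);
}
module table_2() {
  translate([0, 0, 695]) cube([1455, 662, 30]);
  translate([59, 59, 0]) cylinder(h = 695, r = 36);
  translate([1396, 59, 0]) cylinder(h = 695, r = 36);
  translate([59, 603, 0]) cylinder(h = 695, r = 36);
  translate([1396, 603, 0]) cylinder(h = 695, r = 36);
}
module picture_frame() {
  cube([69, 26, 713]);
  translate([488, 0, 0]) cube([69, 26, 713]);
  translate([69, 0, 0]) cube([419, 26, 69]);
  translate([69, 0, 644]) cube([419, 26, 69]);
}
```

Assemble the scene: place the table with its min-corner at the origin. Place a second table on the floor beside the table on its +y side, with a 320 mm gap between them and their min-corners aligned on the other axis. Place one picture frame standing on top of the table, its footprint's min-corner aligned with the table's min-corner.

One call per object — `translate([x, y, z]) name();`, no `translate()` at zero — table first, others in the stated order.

table();
translate([0, 1166, 0]) table_2();
translate([0, 0, 712]) picture_frame();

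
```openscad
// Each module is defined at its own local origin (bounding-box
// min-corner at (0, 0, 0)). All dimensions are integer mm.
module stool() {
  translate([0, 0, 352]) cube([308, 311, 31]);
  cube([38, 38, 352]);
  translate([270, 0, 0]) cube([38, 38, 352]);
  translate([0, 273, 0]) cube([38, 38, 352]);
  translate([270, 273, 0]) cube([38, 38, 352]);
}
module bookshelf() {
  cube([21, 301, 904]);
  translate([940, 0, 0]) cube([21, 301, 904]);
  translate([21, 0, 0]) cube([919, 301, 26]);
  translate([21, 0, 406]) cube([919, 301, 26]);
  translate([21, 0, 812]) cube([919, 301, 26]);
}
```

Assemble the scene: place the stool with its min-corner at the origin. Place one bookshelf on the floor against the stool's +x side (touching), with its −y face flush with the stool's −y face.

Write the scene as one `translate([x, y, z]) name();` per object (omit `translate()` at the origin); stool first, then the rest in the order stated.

stool();
translate([308, 0, 0]) bookshelf();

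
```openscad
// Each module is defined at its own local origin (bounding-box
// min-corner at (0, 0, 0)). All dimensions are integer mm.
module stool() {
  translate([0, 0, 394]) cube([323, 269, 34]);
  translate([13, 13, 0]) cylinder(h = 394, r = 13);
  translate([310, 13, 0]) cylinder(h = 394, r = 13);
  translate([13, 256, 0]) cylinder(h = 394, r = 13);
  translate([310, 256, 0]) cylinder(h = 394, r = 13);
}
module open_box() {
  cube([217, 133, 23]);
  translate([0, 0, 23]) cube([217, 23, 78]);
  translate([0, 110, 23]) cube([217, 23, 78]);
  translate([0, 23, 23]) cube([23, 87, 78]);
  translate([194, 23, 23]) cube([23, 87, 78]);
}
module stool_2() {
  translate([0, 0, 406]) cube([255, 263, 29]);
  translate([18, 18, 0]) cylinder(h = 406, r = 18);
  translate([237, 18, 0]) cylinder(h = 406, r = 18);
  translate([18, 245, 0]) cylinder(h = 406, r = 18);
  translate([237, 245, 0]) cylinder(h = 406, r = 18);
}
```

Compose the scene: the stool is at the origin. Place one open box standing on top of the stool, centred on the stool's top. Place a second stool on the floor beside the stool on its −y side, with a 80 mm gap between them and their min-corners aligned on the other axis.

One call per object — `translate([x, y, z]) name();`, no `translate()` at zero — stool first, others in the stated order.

stool();
translate([53, 68, 428]) open_box();
translate([0, -343, 0]) stool_2();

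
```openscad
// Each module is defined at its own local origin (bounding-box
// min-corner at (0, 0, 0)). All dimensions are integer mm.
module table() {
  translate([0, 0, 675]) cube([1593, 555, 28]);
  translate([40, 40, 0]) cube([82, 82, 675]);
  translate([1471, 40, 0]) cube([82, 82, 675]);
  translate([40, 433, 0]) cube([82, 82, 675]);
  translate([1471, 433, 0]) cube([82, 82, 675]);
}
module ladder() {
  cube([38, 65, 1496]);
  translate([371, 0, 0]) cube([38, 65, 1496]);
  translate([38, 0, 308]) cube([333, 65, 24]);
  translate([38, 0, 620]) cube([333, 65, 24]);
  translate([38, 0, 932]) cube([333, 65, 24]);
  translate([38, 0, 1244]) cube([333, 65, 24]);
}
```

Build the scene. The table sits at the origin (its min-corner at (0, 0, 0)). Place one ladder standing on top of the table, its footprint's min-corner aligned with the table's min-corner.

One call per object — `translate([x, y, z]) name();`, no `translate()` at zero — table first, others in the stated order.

table();
translate([0, 0, 703]) ladder();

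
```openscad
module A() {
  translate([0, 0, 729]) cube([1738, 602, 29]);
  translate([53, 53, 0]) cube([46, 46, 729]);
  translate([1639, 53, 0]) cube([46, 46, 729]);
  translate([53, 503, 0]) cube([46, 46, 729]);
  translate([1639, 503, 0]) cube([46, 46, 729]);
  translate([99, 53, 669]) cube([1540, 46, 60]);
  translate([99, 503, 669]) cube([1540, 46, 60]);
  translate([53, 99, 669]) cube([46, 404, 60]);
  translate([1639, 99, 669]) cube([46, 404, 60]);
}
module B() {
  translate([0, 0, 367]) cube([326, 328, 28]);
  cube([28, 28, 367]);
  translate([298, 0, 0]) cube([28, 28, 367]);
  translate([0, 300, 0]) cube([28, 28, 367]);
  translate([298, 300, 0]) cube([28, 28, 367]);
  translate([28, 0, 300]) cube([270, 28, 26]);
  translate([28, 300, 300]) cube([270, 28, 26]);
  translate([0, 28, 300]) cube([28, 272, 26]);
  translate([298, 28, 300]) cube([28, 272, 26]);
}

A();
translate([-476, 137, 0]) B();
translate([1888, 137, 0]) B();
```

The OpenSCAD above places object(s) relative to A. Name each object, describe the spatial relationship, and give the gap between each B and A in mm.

A is a table. B is a stool. Two stools sit around the table at the −x, +x sides. The gap between each stool and the table is 150 mm.

Each stool's nearest face is 150 mm from the table's bounding box.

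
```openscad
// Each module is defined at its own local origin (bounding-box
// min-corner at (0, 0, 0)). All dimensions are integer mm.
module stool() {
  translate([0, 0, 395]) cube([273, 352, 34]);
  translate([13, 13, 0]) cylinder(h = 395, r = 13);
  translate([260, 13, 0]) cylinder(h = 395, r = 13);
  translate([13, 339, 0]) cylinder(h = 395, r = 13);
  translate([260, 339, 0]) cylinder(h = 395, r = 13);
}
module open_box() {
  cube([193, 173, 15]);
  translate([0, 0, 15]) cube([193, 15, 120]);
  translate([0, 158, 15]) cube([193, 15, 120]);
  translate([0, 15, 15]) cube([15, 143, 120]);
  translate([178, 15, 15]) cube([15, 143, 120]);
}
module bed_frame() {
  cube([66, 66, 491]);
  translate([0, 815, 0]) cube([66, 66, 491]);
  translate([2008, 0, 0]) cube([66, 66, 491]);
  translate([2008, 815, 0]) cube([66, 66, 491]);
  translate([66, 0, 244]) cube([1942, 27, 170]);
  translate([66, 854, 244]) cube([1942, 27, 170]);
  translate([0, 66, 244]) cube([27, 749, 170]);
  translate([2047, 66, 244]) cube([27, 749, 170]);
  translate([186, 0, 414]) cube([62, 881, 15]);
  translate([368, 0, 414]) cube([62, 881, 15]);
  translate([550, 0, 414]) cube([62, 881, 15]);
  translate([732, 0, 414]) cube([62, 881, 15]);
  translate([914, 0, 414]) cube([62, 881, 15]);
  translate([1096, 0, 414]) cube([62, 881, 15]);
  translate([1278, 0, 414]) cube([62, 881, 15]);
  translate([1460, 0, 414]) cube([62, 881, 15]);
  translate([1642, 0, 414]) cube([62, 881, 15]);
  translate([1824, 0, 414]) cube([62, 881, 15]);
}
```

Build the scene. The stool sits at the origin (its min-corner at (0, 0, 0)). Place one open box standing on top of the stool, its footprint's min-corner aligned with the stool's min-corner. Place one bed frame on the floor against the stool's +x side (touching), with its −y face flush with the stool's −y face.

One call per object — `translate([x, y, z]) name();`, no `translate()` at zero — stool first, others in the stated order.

stool();
translate([0, 0, 429]) open_box();
translate([273, 0, 0]) bed_frame();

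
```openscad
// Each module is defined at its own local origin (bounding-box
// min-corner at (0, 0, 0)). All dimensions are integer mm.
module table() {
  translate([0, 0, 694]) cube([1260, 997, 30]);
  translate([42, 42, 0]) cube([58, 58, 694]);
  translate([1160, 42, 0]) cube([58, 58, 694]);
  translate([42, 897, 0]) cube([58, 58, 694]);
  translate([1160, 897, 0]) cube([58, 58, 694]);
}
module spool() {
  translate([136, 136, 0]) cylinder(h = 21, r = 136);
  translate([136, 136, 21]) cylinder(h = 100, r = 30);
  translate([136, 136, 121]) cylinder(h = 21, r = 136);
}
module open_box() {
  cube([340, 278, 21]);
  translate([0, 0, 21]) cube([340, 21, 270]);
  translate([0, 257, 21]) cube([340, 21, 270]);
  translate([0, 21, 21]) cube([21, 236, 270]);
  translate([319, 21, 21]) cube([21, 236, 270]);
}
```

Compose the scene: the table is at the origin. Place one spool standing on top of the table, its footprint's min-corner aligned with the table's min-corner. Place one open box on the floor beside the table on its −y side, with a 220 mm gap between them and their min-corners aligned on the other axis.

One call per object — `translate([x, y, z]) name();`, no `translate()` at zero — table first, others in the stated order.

table();
translate([0, 0, 724]) spool();
translate([0, -498, 0]) open_box();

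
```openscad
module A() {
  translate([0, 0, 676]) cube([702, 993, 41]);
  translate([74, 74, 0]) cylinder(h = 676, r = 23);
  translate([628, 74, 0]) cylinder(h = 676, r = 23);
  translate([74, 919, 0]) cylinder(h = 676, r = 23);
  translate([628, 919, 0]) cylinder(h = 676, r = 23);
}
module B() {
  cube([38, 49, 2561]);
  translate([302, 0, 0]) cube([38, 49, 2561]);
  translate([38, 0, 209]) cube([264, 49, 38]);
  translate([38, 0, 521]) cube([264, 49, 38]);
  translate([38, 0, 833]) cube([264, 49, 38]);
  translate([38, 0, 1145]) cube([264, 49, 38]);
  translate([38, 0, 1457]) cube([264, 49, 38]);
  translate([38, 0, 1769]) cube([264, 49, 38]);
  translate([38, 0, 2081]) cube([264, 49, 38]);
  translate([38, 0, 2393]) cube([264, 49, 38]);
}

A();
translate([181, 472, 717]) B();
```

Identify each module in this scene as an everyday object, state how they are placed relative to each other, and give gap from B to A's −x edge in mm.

A is a table. B is a ladder. The ladder is on top of the table, centred. The gap from the ladder to the table's −x edge is 181 mm.

The ladder's min-x is at 181; the table's min-x is 0; gap = 181 mm.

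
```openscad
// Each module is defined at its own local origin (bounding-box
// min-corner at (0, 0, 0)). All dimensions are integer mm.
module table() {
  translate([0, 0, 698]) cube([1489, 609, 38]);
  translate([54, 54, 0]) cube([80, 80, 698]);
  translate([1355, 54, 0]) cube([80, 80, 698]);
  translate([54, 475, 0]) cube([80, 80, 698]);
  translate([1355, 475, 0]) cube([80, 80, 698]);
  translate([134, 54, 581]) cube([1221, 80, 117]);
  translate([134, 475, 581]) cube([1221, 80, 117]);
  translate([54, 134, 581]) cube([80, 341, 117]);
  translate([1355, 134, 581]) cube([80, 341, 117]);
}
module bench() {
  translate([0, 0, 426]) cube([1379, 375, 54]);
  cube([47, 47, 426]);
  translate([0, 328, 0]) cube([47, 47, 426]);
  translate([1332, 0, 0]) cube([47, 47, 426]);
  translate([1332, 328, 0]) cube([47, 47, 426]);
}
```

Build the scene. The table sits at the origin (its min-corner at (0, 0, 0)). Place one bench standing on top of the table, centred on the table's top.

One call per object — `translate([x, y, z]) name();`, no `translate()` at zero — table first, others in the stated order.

table();
translate([55, 117, 736]) bench();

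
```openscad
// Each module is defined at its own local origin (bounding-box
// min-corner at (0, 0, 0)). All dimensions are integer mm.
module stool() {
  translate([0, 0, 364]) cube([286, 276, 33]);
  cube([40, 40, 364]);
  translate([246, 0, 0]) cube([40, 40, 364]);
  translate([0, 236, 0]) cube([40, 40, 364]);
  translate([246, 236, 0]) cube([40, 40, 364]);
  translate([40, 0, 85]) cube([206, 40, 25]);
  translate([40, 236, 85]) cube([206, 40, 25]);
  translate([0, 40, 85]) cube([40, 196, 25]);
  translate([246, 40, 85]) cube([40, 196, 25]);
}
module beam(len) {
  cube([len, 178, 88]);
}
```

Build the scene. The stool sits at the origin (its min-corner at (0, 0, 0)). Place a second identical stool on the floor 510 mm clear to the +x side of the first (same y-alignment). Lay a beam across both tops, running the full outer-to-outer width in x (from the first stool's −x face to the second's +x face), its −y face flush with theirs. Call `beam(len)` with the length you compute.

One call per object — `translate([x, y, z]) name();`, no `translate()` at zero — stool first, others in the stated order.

stool();
translate([796, 0, 0]) stool();
translate([0, 0, 397]) beam(1082);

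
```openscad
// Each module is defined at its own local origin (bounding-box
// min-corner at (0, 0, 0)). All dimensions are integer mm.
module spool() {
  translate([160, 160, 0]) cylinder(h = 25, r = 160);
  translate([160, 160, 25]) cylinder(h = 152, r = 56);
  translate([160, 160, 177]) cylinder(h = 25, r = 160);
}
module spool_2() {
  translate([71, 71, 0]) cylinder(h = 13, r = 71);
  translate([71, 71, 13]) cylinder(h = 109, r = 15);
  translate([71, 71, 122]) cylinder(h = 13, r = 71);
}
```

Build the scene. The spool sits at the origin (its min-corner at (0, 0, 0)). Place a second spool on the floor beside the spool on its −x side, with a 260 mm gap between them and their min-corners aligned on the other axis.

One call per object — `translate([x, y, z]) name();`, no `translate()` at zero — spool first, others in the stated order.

spool();
translate([-402, 0, 0]) spool_2();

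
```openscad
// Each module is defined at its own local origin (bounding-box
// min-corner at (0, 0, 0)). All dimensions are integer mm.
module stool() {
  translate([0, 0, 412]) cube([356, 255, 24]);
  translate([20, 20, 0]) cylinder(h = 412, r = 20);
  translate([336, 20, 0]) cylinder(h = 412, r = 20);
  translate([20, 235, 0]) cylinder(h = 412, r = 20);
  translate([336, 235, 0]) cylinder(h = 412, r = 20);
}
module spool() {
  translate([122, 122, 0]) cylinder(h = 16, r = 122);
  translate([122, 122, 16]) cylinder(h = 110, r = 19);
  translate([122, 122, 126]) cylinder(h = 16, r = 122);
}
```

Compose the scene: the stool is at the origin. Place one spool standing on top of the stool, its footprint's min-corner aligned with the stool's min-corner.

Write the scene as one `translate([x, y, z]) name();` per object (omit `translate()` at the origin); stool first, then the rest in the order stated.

stool();
translate([0, 0, 436]) spool();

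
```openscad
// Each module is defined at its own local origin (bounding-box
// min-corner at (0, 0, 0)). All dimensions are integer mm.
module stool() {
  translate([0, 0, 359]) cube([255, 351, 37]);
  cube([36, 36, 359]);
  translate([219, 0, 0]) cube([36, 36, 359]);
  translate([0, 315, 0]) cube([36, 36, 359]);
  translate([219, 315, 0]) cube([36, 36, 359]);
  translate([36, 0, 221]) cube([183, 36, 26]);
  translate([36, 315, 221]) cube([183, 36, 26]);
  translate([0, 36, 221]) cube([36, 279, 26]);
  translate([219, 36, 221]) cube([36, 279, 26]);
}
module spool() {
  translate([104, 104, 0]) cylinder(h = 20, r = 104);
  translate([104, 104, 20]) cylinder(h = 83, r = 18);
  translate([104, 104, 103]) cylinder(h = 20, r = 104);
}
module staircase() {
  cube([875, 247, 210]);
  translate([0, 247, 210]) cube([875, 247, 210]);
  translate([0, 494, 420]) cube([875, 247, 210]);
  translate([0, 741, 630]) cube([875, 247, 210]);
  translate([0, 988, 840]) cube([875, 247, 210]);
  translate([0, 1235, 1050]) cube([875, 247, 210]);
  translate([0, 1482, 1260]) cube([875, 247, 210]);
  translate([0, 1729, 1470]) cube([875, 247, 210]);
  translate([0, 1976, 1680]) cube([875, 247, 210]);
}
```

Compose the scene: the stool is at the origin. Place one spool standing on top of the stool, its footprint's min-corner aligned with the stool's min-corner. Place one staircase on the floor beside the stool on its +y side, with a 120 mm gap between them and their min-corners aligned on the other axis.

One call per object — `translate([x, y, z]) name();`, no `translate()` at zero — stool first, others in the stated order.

stool();
translate([0, 0, 396]) spool();
translate([0, 471, 0]) staircase();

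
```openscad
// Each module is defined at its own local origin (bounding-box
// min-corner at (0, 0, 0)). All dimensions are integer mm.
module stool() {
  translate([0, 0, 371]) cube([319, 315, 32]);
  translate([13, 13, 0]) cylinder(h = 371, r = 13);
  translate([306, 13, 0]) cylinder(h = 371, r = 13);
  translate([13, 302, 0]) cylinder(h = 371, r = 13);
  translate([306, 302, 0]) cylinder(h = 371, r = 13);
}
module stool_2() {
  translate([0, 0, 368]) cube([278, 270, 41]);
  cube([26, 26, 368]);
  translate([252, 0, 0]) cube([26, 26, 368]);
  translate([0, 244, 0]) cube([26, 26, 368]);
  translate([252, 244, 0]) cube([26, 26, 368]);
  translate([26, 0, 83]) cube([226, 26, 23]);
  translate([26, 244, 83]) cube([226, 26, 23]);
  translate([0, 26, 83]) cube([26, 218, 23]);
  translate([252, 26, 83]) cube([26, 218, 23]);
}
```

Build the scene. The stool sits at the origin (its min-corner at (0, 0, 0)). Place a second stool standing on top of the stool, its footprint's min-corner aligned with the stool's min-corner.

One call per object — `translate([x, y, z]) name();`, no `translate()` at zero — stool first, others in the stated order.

stool();
translate([0, 0, 403]) stool_2();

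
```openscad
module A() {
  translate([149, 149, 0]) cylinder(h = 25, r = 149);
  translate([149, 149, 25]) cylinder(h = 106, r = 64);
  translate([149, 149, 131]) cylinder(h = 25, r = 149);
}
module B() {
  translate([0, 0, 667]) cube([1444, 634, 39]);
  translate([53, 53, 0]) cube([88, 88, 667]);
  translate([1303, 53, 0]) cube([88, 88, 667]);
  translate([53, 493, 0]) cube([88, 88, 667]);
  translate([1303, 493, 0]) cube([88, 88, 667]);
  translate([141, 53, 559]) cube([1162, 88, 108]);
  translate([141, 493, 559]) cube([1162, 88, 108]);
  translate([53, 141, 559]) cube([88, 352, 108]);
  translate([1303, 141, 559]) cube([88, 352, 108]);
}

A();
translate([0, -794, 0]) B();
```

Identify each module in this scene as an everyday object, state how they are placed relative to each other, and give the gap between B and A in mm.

A is a spool. B is a table. The table is on the floor beside the spool on its −y side. The gap between the table and the spool is 160 mm.

The table's nearest face is 160 mm from the spool's −y face.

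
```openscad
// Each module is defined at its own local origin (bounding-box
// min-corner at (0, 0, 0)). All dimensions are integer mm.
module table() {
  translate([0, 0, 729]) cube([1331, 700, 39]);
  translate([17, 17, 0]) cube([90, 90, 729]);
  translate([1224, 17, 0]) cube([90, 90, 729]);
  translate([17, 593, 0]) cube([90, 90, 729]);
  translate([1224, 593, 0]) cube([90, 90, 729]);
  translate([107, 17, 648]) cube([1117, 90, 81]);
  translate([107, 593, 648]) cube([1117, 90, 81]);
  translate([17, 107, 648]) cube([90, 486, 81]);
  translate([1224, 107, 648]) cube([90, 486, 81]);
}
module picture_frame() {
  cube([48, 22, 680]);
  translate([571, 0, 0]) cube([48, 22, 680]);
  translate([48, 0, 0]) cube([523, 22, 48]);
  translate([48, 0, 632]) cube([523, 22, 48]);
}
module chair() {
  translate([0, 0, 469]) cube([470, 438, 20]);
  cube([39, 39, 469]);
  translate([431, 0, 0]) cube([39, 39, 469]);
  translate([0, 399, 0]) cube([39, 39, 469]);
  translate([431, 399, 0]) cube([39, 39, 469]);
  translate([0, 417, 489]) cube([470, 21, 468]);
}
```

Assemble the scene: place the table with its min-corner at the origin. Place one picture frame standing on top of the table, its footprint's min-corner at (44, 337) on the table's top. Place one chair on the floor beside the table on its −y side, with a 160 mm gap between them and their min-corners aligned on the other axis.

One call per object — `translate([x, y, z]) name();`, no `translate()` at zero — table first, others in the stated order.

table();
translate([44, 337, 768]) picture_frame();
translate([0, -598, 0]) chair();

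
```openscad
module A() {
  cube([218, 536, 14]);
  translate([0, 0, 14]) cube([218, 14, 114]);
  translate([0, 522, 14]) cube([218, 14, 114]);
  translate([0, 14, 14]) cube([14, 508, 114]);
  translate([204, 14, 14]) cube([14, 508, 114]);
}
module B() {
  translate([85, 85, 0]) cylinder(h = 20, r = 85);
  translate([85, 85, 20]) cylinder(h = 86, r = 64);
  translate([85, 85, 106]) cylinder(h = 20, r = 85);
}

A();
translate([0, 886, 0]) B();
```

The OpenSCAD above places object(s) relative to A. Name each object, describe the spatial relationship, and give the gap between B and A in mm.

The spool's nearest face is 350 mm from the open box's +y face.

A is an open box. B is a spool. The spool is on the floor beside the open box on its +y side. The gap between the spool and the open box is 350 mm.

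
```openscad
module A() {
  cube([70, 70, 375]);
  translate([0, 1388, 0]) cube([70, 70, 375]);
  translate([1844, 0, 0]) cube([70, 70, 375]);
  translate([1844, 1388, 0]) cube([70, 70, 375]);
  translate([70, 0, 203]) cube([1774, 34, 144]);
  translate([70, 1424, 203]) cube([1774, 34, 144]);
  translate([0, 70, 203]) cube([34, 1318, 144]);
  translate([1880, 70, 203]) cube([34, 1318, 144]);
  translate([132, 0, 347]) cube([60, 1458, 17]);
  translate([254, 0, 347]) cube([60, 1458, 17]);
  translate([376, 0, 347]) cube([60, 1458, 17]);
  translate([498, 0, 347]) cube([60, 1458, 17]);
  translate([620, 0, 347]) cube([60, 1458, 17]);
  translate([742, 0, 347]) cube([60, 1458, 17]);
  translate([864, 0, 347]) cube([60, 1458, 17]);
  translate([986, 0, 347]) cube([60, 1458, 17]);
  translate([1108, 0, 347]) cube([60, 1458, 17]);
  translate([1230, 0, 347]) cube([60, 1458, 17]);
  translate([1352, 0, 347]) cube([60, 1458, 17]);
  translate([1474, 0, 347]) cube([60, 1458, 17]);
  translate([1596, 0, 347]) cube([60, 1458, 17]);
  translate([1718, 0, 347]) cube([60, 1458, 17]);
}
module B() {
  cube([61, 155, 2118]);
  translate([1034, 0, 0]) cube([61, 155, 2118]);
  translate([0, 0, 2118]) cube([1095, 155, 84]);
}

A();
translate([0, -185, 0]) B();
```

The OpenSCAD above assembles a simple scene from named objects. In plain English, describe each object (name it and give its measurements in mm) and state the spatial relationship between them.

A is a bed frame 1914 mm long (x) by 1458 mm wide (y). Four 70×70 mm corner posts, 375 mm tall, at the corners of the footprint. Four rails of 34 mm thickness and 144 mm height run between adjacent posts with their undersides at z = 203 mm, their outer faces flush with the outside of the frame (the two x-running rails run between the posts' inner faces; the two y-running rails run between the posts' inner faces). 14 slats, each 60 mm wide (x) and 17 mm thick, lie across the top of the two x-running rails, running the full 1458 mm width of the frame in y; the slats are evenly spaced along x between the inner faces of the end posts with equal gaps (rounded down to the nearest mm) at the −x end and between each pair — any rounding remainder accumulates at the +x end.

B is a door frame. The clear opening is 973 mm wide and 2118 mm high. Two 61 mm wide jambs, 155 mm deep, stand either side of the opening from the floor to the top of the opening. A 84 mm thick head sits across the top of both jambs, spanning the full outside width of the frame.

The door frame is on the floor beside the bed frame on its −y side.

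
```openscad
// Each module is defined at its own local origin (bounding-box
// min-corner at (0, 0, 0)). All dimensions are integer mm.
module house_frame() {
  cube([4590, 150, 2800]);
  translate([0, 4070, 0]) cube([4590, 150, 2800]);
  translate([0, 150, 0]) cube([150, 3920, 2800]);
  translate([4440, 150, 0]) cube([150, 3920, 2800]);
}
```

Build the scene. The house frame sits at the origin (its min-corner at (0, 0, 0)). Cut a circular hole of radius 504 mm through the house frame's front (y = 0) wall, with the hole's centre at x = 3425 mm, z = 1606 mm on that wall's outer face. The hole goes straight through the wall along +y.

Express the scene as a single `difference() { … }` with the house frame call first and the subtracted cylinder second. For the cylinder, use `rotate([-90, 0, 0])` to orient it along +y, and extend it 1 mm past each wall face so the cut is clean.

difference() {
  house_frame();
  translate([3425, -1, 1606]) rotate([-90, 0, 0]) cylinder(h = 152, r = 504);
}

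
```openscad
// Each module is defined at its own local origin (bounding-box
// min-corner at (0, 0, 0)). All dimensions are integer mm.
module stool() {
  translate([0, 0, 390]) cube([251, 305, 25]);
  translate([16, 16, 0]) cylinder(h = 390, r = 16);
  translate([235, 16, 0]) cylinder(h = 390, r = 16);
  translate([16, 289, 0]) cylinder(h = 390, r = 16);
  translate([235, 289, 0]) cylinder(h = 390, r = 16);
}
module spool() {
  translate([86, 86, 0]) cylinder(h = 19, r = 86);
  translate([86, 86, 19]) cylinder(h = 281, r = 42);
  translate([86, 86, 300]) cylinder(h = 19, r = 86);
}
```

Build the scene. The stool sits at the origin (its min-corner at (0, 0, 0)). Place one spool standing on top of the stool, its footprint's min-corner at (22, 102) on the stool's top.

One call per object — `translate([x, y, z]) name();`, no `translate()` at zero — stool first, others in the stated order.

stool();
translate([22, 102, 415]) spool();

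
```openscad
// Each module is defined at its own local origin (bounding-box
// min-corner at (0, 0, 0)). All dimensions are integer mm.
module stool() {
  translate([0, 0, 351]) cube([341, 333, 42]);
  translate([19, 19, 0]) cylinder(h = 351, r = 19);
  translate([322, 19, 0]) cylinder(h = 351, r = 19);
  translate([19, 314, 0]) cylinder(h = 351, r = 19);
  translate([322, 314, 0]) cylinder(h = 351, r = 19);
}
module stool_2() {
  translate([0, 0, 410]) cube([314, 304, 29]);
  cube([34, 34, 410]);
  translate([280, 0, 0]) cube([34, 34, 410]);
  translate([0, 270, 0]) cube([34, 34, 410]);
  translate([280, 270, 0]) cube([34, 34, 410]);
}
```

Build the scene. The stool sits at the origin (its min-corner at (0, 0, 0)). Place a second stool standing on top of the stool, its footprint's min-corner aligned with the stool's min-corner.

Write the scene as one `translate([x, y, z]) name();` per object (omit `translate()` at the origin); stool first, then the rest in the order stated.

stool();
translate([0, 0, 393]) stool_2();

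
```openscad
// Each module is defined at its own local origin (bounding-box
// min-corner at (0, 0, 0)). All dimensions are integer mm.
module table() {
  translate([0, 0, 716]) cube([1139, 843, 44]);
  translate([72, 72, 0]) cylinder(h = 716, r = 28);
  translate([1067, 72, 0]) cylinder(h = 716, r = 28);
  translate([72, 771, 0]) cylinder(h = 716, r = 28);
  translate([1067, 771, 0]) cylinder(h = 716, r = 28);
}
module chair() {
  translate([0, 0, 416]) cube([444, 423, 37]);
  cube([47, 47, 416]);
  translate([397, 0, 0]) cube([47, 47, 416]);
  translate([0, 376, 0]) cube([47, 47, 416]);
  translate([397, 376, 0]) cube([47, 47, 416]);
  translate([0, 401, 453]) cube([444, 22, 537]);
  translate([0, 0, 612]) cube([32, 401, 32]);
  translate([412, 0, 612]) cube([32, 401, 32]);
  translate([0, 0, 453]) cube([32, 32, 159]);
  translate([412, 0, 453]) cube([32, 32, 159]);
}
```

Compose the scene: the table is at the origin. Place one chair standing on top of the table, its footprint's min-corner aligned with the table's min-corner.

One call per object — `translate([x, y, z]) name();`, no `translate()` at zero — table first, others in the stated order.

table();
translate([0, 0, 760]) chair();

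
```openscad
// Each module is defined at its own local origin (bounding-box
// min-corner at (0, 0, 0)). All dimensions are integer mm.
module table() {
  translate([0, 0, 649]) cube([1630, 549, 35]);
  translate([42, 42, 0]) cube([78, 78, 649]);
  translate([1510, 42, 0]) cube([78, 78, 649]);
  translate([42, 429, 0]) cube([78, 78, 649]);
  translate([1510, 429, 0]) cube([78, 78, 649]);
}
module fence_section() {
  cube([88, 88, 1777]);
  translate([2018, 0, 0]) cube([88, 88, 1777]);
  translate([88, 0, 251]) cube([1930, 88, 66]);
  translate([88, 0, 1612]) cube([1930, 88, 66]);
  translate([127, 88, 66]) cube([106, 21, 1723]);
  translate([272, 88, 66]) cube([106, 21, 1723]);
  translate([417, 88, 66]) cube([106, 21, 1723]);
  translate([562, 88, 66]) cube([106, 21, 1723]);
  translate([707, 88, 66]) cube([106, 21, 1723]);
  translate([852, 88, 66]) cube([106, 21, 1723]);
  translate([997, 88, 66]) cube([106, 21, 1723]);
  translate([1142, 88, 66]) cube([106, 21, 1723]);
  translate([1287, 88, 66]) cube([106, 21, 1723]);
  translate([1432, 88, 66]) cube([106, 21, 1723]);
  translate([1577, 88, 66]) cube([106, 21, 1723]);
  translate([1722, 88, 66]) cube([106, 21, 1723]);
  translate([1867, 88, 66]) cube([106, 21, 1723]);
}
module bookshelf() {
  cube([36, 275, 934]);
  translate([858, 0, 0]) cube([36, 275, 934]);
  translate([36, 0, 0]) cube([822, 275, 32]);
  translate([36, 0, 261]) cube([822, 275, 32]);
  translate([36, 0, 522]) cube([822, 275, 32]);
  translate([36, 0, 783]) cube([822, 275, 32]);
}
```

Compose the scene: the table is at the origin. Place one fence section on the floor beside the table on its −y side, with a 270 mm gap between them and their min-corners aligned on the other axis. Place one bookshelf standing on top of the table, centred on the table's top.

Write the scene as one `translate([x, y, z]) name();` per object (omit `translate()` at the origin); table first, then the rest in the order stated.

table();
translate([0, -379, 0]) fence_section();
translate([368, 137, 684]) bookshelf();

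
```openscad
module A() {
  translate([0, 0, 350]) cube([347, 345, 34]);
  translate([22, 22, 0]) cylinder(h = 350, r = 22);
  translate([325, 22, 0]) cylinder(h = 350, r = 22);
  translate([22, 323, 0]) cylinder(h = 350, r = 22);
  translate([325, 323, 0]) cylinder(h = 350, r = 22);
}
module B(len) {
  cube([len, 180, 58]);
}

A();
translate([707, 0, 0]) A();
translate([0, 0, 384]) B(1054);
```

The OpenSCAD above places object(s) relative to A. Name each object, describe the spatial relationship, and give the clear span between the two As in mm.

A is a stool. B is a beam. A beam spans the tops of two stools. The clear span between the two stools is 360 mm.

Second stool starts at x = 707; first ends at x = 347; clear span = 707 − 347 = 360 mm.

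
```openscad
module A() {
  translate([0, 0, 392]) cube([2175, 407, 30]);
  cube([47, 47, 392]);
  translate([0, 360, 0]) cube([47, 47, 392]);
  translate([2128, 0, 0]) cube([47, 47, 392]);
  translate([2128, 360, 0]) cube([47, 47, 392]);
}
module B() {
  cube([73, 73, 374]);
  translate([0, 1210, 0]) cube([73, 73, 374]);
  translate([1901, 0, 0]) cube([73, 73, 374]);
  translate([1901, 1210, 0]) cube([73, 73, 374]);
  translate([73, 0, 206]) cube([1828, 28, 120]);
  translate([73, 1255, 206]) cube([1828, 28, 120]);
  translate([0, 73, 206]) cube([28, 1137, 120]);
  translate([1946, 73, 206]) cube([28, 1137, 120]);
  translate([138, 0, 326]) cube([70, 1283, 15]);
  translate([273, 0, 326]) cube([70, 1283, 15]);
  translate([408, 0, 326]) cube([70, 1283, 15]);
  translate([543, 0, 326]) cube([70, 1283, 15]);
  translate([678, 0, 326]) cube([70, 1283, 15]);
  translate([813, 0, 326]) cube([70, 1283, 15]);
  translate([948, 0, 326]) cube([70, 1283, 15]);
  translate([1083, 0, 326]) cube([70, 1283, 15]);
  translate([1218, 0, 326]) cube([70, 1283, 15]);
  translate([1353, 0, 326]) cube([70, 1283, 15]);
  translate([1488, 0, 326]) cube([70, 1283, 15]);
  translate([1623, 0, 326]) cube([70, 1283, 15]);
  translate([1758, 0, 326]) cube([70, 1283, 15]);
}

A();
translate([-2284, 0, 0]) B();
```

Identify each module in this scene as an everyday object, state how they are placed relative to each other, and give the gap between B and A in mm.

A is a bench. B is a bed frame. The bed frame is on the floor beside the bench on its −x side. The gap between the bed frame and the bench is 310 mm.

The bed frame's nearest face is 310 mm from the bench's −x face.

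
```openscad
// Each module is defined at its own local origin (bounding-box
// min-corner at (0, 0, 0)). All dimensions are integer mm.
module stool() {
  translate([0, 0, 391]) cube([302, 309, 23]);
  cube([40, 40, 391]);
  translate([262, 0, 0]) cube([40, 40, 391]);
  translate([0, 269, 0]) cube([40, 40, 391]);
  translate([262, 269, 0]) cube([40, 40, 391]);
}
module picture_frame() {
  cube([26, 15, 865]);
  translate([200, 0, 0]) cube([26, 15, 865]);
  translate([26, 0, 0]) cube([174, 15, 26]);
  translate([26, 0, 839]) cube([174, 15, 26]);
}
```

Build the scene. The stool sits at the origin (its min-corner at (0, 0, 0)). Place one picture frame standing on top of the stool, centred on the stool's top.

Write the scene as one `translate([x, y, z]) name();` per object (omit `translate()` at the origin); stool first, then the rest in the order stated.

stool();
translate([38, 147, 414]) picture_frame();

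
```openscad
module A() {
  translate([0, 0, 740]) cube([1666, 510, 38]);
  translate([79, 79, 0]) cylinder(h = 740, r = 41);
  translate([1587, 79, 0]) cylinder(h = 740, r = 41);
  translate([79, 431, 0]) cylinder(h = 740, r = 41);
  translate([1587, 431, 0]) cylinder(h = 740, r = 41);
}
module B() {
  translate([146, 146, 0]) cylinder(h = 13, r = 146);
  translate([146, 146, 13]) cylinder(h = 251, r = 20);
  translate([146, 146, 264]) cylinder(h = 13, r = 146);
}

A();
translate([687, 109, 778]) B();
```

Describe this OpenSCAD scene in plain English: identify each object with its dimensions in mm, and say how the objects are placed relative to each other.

A is a table: top 1666 mm (x) × 510 mm (y), 38 mm thick, upper face at z = 778 mm, on four round legs of 82 mm diameter, each leg's bounding box inset 38 mm from the nearest pair of top edges, running from z = 0 to the bottom of the top.

B is a spool: two coaxial disc flanges of radius 146 mm and thickness 13 mm, joined by a core cylinder of radius 20 mm and height 251 mm. The lower flange rests on z = 0 and the three cylinders share a vertical axis.

The spool is on top of the table, centred.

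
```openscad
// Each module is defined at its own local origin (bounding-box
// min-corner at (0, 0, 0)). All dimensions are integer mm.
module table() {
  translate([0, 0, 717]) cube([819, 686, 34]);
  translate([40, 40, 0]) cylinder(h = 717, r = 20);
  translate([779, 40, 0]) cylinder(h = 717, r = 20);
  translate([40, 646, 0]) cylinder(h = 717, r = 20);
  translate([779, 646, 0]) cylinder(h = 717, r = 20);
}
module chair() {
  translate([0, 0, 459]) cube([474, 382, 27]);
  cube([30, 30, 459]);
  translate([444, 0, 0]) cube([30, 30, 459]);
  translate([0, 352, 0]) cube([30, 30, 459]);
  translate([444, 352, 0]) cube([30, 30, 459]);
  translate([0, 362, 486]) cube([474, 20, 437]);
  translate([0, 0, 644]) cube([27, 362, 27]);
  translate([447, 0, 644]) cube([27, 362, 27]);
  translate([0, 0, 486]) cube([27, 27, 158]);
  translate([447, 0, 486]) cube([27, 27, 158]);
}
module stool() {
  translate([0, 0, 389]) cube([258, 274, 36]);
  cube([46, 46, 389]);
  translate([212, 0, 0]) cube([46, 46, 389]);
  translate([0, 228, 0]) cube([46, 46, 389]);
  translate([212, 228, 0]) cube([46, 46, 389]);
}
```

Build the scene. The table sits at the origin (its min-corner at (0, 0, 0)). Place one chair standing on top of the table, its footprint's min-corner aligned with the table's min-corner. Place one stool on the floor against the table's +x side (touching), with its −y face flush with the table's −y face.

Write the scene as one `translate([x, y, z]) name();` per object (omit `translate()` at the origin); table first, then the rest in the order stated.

table();
translate([0, 0, 751]) chair();
translate([819, 0, 0]) stool();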